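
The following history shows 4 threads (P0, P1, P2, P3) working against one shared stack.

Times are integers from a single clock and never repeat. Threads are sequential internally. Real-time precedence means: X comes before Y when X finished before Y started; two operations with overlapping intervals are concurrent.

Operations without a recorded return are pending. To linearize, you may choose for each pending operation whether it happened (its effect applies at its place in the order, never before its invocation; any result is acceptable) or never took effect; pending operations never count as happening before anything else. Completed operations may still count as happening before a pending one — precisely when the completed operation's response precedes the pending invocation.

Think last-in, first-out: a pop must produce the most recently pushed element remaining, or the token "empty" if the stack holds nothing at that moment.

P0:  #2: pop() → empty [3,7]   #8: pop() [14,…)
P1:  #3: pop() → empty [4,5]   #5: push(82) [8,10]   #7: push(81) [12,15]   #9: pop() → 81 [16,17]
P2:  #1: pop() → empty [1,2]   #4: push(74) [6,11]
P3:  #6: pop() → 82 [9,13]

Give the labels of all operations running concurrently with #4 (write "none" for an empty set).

concurrent with #4 ([6,11]): every op whose interval crosses 6..11
#1 [1,2]: before
#2 [3,7]: concurrent
#3 [4,5]: before
#5 [8,10]: concurrent
#6 [9,13]: concurrent
#7 [12,15]: after
#8 [14,…): after
#9 [16,17]: after

#2, #5, #6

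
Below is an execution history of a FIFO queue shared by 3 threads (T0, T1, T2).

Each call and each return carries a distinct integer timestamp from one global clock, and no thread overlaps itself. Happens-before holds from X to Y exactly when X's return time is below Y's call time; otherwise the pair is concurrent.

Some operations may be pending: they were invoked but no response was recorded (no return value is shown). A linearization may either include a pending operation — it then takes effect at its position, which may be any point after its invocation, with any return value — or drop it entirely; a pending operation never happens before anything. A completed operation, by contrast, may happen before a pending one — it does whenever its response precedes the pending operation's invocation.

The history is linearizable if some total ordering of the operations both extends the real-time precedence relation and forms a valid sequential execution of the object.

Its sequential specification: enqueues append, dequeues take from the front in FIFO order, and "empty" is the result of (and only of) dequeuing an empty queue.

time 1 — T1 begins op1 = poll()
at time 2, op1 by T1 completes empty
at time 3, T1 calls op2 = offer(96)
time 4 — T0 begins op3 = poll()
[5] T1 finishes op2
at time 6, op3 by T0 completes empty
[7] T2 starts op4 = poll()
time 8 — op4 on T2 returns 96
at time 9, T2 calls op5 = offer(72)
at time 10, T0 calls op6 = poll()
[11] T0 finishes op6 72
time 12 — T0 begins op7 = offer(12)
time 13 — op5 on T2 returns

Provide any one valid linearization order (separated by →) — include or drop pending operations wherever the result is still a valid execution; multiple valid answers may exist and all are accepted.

after step 1 (op1 poll() → empty): queue <>
after step 2 (op3 poll() → empty): queue <>
after step 3 (op2 offer(96)): queue <96>
after step 4 (op4 poll() → 96): queue <>
after step 5 (op5 offer(72)): queue <72>
after step 6 (op6 poll() → 72): queue <>

op1 → op3 → op2 → op4 → op5 → op6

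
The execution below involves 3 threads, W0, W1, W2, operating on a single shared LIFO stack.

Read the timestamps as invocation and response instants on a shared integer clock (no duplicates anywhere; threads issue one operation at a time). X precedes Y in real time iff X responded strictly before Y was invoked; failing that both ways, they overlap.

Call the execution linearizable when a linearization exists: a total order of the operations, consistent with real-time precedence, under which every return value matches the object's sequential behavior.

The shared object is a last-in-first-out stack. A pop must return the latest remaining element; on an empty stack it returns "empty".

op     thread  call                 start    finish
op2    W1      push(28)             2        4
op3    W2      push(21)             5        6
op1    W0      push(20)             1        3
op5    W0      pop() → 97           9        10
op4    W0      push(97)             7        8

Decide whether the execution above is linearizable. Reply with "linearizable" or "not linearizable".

linearizable

one valid linearization: op1, op2, op3, op4, op5
1. op1 push(20), leaving stack <20>
2. op2 push(28), leaving stack <20,28>
3. op3 push(21), leaving stack <20,28,21>
4. op4 push(97), leaving stack <20,28,21,97>
5. op5 pop() → 97, leaving stack <20,28,21>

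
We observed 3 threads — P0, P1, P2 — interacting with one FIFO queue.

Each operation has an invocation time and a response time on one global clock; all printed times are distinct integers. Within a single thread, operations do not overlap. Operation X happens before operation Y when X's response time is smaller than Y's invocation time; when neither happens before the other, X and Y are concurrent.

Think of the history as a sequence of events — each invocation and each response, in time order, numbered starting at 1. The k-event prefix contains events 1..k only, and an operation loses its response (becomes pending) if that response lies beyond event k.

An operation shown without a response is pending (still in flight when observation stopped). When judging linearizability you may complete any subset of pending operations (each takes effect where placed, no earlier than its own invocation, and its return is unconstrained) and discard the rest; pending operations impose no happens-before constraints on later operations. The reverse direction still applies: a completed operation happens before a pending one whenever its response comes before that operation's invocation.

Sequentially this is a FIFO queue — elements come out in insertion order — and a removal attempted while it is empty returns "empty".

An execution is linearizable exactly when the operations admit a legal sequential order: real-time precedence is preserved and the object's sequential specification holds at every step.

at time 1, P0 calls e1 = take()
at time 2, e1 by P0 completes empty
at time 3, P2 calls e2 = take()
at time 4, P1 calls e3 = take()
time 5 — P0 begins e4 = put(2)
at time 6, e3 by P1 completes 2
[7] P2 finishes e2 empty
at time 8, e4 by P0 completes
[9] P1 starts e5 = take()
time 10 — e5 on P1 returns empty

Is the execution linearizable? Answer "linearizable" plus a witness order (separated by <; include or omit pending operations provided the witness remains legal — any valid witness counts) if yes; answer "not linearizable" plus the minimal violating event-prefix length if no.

1. e1 take() → empty, leaving queue <>
2. e2 take() → empty, leaving queue <>
3. e4 put(2), leaving queue <2>
4. e3 take() → 2, leaving queue <>
5. e5 take() → empty, leaving queue <>

linearizable — witness: e1 < e2 < e4 < e3 < e5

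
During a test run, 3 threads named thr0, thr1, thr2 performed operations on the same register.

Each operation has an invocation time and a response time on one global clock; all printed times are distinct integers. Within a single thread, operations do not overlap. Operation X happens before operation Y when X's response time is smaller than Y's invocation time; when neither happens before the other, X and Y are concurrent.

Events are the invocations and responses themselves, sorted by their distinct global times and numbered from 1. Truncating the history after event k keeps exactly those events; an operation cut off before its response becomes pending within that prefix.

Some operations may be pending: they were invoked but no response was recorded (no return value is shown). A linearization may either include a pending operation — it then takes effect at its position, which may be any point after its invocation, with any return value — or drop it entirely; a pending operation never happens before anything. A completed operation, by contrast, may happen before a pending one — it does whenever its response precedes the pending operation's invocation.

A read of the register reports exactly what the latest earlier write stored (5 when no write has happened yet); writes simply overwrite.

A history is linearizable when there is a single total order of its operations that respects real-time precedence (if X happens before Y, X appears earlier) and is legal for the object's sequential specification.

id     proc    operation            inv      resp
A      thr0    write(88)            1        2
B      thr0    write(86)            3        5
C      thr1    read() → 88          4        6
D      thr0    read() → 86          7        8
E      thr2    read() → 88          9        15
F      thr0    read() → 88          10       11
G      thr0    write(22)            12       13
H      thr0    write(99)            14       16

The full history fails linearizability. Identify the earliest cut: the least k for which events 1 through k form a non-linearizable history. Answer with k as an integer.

events 1..10 are linearizable; a witness order is A, C, B, D:
step 1: A write(88) — value 88
step 2: C read() → 88 — value 88
step 3: B write(86) — value 86
step 4: D read() → 86 — value 86
at event 11 (F's time-11 response) nothing linearizes any more
including or dropping the 1 pending operation (E) in any combination fails
take A, B, C, D, F (pending dropped): step 3 already fails, because C read() → 88 cannot occur there
take A, C, B, D, F (pending dropped): step 5 already fails, because F read() → 88 cannot occur there

11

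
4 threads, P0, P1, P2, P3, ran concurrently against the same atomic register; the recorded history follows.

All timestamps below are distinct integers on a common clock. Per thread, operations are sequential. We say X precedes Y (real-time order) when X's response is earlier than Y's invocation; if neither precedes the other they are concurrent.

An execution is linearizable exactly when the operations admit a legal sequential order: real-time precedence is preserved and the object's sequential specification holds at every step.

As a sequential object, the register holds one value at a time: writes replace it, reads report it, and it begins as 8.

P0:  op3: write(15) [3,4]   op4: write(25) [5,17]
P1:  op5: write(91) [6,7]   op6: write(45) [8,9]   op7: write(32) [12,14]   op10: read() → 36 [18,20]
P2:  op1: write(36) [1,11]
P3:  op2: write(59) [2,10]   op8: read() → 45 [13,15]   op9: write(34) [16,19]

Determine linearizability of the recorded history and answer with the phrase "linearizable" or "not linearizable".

not linearizable

events 1..19 are fine; event 20 — the response of op10 at time 20 — makes the prefix non-linearizable
no legal order exists: 560 real-time-consistent candidates over 10 completed atomic register operations, all rejected
take op1, op2, op3, op4, op5, op6, op7, op8, op9, op10: step 8 already fails, because op8 read() → 45 cannot occur there
take op1, op2, op3, op4, op5, op6, op7, op8, op10, op9: step 8 already fails, because op8 read() → 45 cannot occur there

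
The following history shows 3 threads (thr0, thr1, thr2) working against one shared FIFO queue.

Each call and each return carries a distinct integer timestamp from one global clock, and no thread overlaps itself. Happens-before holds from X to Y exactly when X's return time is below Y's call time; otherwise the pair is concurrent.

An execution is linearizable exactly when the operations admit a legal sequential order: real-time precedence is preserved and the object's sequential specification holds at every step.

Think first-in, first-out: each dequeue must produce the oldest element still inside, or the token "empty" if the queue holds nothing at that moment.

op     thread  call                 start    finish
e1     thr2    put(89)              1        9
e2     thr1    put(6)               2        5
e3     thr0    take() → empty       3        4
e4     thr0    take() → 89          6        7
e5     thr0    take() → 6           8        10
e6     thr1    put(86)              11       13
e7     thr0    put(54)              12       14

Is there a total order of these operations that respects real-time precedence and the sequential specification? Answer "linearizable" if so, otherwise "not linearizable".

linearizable

one valid linearization: e3, e1, e2, e4, e5, e6, e7
step 1: e3 take() → empty — queue <>
step 2: e1 put(89) — queue <89>
step 3: e2 put(6) — queue <89,6>
step 4: e4 take() → 89 — queue <6>
step 5: e5 take() → 6 — queue <>
step 6: e6 put(86) — queue <86>
step 7: e7 put(54) — queue <86,54>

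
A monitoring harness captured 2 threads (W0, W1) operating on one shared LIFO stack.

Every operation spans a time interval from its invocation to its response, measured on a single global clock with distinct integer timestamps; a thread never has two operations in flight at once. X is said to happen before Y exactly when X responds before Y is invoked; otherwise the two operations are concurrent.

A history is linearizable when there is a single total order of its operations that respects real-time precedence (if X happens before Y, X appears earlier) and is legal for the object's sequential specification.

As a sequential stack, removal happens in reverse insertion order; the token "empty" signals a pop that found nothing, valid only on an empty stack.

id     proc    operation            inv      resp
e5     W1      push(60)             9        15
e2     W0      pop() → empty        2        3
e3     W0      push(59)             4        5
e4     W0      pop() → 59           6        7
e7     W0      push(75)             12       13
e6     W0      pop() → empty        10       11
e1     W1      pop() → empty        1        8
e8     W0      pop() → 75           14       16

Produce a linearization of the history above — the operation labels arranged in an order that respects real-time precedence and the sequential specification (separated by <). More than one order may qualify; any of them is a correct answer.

e1 < e2 < e3 < e4 < e6 < e5 < e7 < e8

step 1: e1 pop() → empty — stack <>
step 2: e2 pop() → empty — stack <>
step 3: e3 push(59) — stack <59>
step 4: e4 pop() → 59 — stack <>
step 5: e6 pop() → empty — stack <>
step 6: e5 push(60) — stack <60>
step 7: e7 push(75) — stack <60,75>
step 8: e8 pop() → 75 — stack <60>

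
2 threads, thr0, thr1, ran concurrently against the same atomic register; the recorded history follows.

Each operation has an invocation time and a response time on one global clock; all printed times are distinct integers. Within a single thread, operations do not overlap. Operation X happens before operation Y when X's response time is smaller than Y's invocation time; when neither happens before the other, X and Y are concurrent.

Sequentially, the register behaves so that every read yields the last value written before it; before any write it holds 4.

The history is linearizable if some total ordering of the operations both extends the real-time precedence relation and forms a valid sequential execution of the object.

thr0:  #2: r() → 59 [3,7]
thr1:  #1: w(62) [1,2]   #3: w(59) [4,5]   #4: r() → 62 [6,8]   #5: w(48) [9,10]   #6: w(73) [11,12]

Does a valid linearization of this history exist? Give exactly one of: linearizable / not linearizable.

not linearizable

events 1..7 are fine; event 8 — the response of #4 at time 8 — makes the prefix non-linearizable
real-time-consistent orders of the 4 completed operations: 3 — all fail the atomic register replay
sample order #1, #2, #3, #4 stalls at step 2 — #2 r() → 59 has no legal effect
sample order #1, #3, #2, #4 stalls at step 4 — #4 r() → 62 has no legal effect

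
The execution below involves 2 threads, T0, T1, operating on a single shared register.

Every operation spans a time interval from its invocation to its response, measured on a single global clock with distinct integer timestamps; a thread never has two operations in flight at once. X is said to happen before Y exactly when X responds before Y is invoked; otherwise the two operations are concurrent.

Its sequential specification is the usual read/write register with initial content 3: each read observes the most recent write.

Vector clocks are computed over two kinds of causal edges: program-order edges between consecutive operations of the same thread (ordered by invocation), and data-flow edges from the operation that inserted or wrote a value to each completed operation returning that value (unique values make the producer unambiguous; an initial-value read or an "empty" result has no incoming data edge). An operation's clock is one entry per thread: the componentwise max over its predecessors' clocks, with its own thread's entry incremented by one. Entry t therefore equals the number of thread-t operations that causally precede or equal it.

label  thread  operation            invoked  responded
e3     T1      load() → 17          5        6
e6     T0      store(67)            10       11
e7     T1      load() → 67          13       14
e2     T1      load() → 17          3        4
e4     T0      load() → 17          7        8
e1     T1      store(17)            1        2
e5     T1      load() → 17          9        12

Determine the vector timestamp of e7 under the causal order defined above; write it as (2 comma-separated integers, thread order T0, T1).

e1 (invocation 1): nothing precedes it; T1's component alone gives (0, 1)
invoked at 3, e2 merges VC(e1)=(0, 1) and bumps T1's slot → (0, 2)
invoked at 7, e4 merges VC(e1)=(0, 1) and bumps T0's slot → (1, 1)
invoked at 5, e3 merges VC(e1)=(0, 1), VC(e2)=(0, 2) and bumps T1's slot → (0, 3)
invoked at 10, e6 merges VC(e4)=(1, 1) and bumps T0's slot → (2, 1)
invoked at 9, e5 merges VC(e1)=(0, 1), VC(e3)=(0, 3) and bumps T1's slot → (0, 4)
invoked at 13, e7 merges VC(e5)=(0, 4), VC(e6)=(2, 1) and bumps T1's slot → (2, 5)
target: VC(e7) = (2, 5)

(2, 5)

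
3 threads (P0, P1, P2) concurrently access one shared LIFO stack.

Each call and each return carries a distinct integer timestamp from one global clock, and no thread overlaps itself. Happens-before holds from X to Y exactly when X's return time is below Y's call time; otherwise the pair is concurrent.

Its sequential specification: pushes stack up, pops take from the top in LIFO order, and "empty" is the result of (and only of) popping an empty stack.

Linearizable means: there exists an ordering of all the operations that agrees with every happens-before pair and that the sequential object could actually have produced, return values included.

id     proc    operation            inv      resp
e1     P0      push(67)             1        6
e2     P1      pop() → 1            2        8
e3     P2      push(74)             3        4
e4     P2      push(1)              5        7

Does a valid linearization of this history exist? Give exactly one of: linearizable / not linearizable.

linearizable

witness order: e1, e3, e4, e2
after step 1 (e1 push(67)): stack <67>
after step 2 (e3 push(74)): stack <67,74>
after step 3 (e4 push(1)): stack <67,74,1>
after step 4 (e2 pop() → 1): stack <67,74>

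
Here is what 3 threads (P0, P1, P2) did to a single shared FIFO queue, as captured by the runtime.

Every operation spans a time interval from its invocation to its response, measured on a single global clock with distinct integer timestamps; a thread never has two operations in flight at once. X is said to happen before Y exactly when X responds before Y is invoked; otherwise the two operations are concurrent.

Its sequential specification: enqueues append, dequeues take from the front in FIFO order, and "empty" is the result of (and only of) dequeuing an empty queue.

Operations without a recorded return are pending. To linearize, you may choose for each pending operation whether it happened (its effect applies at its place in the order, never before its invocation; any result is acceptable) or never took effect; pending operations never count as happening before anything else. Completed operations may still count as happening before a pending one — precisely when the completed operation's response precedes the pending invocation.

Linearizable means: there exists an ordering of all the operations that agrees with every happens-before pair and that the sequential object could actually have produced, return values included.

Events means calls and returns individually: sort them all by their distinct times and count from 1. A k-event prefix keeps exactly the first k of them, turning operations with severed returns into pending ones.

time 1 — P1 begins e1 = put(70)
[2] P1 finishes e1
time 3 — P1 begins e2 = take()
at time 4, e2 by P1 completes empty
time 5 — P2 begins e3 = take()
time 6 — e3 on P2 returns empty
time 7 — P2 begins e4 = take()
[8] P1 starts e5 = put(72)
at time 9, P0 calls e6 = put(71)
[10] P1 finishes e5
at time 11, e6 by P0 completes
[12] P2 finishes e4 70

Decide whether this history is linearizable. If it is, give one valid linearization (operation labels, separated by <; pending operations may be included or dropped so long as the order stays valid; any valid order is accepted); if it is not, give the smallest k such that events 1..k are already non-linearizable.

events 1..3 are fine; event 4 — the response of e2 at time 4 — makes the prefix non-linearizable
one real-time candidate order over the 2 completed operations — the FIFO queue replay rejects it
e.g. e1, e2: illegal at step 2, since e2 take() → empty cannot apply there

not linearizable — minimal violating prefix: 4 events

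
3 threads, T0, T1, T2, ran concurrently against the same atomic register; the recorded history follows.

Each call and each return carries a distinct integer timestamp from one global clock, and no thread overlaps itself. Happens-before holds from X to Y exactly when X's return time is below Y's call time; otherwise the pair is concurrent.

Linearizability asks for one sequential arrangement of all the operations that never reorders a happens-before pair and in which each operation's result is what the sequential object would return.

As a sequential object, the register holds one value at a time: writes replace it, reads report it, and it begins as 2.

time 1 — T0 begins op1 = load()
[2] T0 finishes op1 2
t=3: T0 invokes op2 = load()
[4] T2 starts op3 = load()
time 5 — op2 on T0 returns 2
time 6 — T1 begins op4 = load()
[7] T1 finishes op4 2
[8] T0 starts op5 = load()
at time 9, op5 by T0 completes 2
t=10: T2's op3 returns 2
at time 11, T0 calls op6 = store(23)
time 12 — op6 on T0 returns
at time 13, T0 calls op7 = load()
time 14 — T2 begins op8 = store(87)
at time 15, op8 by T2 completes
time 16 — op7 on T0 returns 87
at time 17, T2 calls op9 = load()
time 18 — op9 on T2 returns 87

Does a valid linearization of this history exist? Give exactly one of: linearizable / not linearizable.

linearizable

witness order: op1, op2, op3, op4, op5, op6, op8, op7, op9
step 1: op1 load() → 2 — value 2
step 2: op2 load() → 2 — value 2
step 3: op3 load() → 2 — value 2
step 4: op4 load() → 2 — value 2
step 5: op5 load() → 2 — value 2
step 6: op6 store(23) — value 23
step 7: op8 store(87) — value 87
step 8: op7 load() → 87 — value 87
step 9: op9 load() → 87 — value 87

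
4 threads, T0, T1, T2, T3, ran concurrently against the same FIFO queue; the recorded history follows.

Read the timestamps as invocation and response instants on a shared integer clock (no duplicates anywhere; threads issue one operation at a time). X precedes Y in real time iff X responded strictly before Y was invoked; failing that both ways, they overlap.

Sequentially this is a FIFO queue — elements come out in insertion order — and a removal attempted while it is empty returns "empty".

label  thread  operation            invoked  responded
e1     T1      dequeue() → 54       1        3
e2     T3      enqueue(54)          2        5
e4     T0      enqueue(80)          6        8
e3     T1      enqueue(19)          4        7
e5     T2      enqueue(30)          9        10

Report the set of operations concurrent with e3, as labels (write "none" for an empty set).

e3 runs from 4 to 7; window-overlapping ops are concurrent
e1 [1,3]: before
e2 [2,5]: concurrent
e4 [6,8]: concurrent
e5 [9,10]: after

e2, e4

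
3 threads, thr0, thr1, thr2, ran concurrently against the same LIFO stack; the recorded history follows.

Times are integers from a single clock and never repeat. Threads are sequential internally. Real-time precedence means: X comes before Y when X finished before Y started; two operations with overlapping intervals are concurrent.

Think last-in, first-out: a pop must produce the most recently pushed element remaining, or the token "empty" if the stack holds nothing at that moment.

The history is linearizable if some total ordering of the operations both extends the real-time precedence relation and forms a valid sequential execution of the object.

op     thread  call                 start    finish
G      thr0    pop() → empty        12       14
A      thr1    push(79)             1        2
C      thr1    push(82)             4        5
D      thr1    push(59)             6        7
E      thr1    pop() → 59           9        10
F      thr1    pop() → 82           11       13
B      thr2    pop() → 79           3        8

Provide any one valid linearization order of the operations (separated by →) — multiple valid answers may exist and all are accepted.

step 1: A push(79) — stack <79>
step 2: B pop() → 79 — stack <>
step 3: C push(82) — stack <82>
step 4: D push(59) — stack <82,59>
step 5: E pop() → 59 — stack <82>
step 6: F pop() → 82 — stack <>
step 7: G pop() → empty — stack <>

A → B → C → D → E → F → G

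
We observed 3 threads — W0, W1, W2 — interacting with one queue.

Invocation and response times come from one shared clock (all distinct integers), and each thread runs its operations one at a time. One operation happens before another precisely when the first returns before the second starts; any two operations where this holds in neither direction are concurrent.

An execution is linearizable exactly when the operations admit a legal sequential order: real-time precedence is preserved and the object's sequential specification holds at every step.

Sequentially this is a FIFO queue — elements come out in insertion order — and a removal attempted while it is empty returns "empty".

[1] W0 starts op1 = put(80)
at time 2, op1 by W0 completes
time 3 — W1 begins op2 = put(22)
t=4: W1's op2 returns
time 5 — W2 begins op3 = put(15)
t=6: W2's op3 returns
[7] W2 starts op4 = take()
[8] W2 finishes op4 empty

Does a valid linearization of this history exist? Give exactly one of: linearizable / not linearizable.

not linearizable

already the first 8 events (up to op4's response at time 8) admit no linearization; the first 7 still do
one real-time candidate order over the 4 completed operations — the queue replay rejects it
take op1, op2, op3, op4: step 4 already fails, because op4 take() → empty cannot occur there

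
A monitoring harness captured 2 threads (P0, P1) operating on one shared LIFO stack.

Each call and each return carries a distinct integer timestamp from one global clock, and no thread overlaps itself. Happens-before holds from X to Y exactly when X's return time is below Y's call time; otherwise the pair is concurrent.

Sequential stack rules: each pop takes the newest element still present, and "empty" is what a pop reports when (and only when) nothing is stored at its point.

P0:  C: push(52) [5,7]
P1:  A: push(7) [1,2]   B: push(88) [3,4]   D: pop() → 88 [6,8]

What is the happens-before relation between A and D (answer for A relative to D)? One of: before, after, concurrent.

before

A spans [1,2], D spans [6,8]
resp(A)=2 < inv(D)=6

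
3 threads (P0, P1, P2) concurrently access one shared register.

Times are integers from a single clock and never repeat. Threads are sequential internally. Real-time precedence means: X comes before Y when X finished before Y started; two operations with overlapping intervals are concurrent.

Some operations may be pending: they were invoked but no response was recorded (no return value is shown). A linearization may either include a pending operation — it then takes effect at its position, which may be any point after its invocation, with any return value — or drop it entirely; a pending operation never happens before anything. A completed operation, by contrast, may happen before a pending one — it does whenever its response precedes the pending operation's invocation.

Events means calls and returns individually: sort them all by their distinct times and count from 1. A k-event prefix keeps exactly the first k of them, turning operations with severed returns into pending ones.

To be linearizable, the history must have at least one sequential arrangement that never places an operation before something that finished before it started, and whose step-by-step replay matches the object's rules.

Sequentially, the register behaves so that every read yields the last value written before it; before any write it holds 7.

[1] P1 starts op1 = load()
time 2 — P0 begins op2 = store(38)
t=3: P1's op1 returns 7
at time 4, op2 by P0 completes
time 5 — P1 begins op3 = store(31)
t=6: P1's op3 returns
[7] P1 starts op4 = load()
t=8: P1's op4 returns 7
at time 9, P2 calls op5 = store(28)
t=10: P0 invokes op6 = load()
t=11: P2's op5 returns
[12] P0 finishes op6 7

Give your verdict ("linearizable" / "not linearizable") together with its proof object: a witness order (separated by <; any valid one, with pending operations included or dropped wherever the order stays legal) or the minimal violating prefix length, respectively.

not linearizable — minimal violating prefix: 8 events

the violation lands at event 8, op4's response at time 8: events 1..7 linearize, events 1..8 do not
no legal order exists: 2 real-time-consistent candidates over 4 completed register operations, all rejected
take op1, op2, op3, op4: step 4 already fails, because op4 load() → 7 cannot occur there
take op2, op1, op3, op4: step 2 already fails, because op1 load() → 7 cannot occur there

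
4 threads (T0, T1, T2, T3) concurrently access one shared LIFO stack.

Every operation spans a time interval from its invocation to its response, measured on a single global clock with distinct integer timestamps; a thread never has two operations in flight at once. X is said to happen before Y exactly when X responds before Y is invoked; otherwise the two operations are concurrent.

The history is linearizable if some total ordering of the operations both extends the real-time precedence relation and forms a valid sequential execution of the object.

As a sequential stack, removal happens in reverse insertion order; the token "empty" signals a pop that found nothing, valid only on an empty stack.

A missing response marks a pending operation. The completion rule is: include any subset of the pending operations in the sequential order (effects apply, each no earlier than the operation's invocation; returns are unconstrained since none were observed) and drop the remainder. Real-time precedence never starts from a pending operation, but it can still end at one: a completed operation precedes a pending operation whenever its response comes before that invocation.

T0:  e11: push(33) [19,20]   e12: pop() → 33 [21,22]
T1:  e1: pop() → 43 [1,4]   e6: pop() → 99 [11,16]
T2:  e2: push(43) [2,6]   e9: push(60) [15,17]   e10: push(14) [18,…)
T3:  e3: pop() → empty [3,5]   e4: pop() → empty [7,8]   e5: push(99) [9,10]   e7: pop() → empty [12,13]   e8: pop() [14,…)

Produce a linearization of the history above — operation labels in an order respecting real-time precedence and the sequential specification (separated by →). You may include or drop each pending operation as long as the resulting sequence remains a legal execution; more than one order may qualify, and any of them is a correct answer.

step 1: e2 push(43) — stack <43>
step 2: e1 pop() → 43 — stack <>
step 3: e3 pop() → empty — stack <>
step 4: e4 pop() → empty — stack <>
step 5: e5 push(99) — stack <99>
step 6: e6 pop() → 99 — stack <>
step 7: e7 pop() → empty — stack <>
step 8: e8 pop() (pending, included) — stack <>
step 9: e9 push(60) — stack <60>
step 10: e10 push(14) (pending, included) — stack <60,14>
step 11: e11 push(33) — stack <60,14,33>
step 12: e12 pop() → 33 — stack <60,14>

e2 → e1 → e3 → e4 → e5 → e6 → e7 → e8 → e9 → e10 → e11 → e12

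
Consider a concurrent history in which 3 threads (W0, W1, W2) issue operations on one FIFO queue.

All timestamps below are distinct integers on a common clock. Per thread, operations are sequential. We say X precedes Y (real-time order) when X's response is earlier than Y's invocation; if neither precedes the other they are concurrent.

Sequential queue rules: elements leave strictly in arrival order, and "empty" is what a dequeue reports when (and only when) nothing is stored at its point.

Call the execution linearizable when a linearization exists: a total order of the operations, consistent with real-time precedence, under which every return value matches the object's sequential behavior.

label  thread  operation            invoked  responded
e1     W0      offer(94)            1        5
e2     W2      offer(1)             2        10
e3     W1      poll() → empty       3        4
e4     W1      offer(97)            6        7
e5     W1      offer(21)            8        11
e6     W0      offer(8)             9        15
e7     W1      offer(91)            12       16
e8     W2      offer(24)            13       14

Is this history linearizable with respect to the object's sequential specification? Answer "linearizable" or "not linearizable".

linearizable

one valid linearization: e3, e1, e2, e4, e5, e6, e7, e8
after step 1 (e3 poll() → empty): queue <>
after step 2 (e1 offer(94)): queue <94>
after step 3 (e2 offer(1)): queue <94,1>
after step 4 (e4 offer(97)): queue <94,1,97>
after step 5 (e5 offer(21)): queue <94,1,97,21>
after step 6 (e6 offer(8)): queue <94,1,97,21,8>
after step 7 (e7 offer(91)): queue <94,1,97,21,8,91>
after step 8 (e8 offer(24)): queue <94,1,97,21,8,91,24>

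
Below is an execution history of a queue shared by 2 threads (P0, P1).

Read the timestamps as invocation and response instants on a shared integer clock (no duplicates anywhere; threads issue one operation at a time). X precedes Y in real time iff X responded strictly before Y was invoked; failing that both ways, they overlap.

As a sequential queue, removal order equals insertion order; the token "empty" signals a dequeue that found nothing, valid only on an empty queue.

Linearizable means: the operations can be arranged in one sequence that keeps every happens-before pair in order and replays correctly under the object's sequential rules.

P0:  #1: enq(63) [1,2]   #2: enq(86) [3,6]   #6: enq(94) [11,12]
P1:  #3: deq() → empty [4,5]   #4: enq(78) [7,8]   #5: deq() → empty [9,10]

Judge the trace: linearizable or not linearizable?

not linearizable

cut after 4 events: linearizable; cut after 5 events (#3 responds, time 5): not linearizable
a single order respects real time; the 2 completed queue operations fail replay along it
no completion choice of the 1 pending operation (#2) rescues it — every subset was tried
take #1, #3 (pending dropped): step 2 already fails, because #3 deq() → empty cannot occur there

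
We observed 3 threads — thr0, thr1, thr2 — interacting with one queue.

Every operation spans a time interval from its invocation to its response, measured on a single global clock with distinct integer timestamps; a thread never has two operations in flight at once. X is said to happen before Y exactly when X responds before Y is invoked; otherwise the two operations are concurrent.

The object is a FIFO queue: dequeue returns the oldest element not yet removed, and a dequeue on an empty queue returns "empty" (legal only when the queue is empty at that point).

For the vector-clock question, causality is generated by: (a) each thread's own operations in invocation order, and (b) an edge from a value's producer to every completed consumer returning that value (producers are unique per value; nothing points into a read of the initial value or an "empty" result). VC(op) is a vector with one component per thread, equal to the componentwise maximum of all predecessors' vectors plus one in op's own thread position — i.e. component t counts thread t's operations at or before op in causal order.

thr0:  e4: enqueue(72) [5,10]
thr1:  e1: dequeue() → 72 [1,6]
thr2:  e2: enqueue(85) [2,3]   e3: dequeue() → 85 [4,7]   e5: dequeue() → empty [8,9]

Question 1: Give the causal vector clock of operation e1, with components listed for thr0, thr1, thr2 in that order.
Answer: (1, 1, 0)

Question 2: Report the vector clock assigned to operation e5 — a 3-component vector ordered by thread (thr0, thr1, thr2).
Answer: (0, 0, 3)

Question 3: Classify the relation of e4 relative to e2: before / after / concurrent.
Answer: after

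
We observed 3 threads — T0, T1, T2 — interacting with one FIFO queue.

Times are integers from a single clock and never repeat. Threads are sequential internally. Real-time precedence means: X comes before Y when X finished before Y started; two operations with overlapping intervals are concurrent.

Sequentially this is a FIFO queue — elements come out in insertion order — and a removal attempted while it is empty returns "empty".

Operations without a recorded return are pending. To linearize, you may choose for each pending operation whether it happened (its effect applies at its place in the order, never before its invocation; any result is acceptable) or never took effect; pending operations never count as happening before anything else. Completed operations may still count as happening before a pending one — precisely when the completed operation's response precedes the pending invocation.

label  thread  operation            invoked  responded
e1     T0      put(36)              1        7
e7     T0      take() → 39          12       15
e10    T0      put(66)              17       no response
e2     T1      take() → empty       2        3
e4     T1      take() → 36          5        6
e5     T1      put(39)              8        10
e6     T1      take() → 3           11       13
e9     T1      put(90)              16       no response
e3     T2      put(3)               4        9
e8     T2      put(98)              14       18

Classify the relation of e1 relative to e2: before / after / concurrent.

concurrent

e1 spans [1,7], e2 spans [2,3]
the intervals overlap in both directions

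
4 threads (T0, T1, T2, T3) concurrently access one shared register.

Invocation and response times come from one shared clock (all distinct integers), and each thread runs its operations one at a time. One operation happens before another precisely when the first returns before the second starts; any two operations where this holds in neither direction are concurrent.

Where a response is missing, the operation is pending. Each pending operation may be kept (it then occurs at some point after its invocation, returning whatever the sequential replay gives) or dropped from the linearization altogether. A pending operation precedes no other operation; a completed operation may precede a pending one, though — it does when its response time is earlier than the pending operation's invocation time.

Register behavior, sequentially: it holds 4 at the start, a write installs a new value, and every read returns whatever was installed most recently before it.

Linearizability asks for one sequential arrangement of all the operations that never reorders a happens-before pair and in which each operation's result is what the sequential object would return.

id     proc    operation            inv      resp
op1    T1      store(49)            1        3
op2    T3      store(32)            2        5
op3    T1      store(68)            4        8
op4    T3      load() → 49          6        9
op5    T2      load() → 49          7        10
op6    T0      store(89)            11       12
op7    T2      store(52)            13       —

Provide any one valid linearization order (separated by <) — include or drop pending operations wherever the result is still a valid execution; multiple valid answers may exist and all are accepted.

after step 1 (op2 store(32)): value 32
after step 2 (op1 store(49)): value 49
after step 3 (op4 load() → 49): value 49
after step 4 (op5 load() → 49): value 49
after step 5 (op3 store(68)): value 68
after step 6 (op6 store(89)): value 89

op2 < op1 < op4 < op5 < op3 < op6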